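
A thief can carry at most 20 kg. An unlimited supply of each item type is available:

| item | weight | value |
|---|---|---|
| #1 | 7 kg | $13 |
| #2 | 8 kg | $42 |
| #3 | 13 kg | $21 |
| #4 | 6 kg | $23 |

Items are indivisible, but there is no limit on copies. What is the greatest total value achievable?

Best value-per-unit is #2 at 42/8; filling with it alone gives 2×42 = 84.
Optimal mix: 1×#2 + 2×#4 → weight 20, value 88.

$88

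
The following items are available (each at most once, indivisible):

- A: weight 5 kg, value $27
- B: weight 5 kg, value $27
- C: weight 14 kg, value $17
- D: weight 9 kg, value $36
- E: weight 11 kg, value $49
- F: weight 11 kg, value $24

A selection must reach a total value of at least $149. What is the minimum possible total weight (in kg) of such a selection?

41

Subsets with value ≥ 149, sorted by total weight:
- A+B+D+E+F: weight 41, value 163
- A+B+C+D+E: weight 44, value 156
- A+C+D+E+F: weight 50, value 153
- B+C+D+E+F: weight 50, value 153
Minimum weight: 41 kg.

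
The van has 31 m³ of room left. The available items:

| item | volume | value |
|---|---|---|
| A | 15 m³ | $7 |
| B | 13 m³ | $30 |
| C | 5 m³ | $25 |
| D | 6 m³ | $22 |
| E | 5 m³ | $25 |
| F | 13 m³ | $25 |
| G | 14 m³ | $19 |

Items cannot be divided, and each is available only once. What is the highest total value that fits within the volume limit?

$102

Check high-value combinations within 31 m³:
- B+C+D+E: volume 13+5+6+5=29, value 30+25+22+25=102
- C+D+E+F: volume 5+6+5+13=29, value 25+22+25+25=97
- C+D+E+G: volume 5+6+5+14=30, value 25+22+25+19=91
Best: $102.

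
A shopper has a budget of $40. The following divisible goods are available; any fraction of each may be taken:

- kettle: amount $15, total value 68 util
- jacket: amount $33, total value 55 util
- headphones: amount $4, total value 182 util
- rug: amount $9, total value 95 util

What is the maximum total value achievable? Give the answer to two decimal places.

365.00

Take in order of value per unit:
- headphones (182/4 per unit): all 4 → value 182, running total 182.00
- rug (95/9 per unit): all 9 → value 95, running total 277.00
- kettle (68/15 per unit): all 15 → value 68, running total 345.00
- jacket (55/33 per unit): 12 of 33 → value 12×55/33 = 20.0000, running total 365.00
Total 365.00.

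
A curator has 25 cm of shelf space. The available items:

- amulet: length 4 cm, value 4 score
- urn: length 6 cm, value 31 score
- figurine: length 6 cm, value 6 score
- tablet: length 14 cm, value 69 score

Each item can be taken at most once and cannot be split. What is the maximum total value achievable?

104 score

This is a 0/1 knapsack; check combinations near the capacity.
- amulet+urn+tablet: length 4+6+14=24, value 4+31+69=104
- urn+tablet: length 6+14=20, value 31+69=100
- amulet+figurine+tablet: length 4+6+14=24, value 4+6+69=79
- figurine+tablet: length 6+14=20, value 6+69=75
- amulet+tablet: length 4+14=18, value 4+69=73
Best: 104 score.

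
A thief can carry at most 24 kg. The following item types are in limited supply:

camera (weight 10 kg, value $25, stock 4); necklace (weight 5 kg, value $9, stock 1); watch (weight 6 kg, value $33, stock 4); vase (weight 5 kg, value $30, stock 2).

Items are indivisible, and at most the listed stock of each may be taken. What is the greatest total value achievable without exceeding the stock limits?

Best selections within weight 24 and stock limits:
- 4×watch: weight 24, value 132
- 3×watch + 1×vase: weight 23, value 129
- 2×watch + 2×vase: weight 22, value 126
- 1×necklace + 3×watch: weight 23, value 108
Best: $132.

$132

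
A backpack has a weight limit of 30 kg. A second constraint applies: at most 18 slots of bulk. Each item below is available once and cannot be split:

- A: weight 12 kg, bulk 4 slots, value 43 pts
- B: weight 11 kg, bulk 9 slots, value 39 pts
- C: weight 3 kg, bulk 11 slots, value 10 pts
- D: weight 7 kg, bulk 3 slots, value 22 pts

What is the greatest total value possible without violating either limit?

104 pts

Feasible sets respecting both limits:
- A+B+D: weight 30, bulk 16, value 104
- A+B: weight 23, bulk 13, value 82
- A+C+D: weight 22, bulk 18, value 75
Best: 104 pts.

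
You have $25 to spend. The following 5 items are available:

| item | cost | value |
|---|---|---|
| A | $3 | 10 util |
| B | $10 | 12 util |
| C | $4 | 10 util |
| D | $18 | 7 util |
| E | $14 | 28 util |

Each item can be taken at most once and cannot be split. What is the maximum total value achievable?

Check high-value combinations within $25:
- A+C+E: cost 3+4+14=21, value 10+10+28=48
- B+E: cost 10+14=24, value 12+28=40
- A+E: cost 3+14=17, value 10+28=38
Best: 48 util.

48 util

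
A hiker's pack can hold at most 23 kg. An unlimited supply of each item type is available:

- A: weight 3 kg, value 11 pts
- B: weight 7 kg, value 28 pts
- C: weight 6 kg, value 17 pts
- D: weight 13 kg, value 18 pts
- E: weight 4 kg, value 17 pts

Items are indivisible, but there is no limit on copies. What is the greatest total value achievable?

Best value-per-unit is E at 17/4; filling with it alone gives 5×17 = 85.
Optimal mix: 1×A + 5×E → weight 23, value 96.

96 pts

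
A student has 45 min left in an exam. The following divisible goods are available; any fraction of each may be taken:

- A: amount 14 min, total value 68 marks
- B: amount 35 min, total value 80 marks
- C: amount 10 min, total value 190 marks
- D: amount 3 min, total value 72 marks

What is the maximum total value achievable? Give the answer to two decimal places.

Take in order of value per unit:
- D (72/3 per unit): all 3 → value 72, running total 72.00
- C (190/10 per unit): all 10 → value 190, running total 262.00
- A (68/14 per unit): all 14 → value 68, running total 330.00
- B (80/35 per unit): 18 of 35 → value 18×80/35 = 41.1429, running total 371.14
Total 371.14.

371.14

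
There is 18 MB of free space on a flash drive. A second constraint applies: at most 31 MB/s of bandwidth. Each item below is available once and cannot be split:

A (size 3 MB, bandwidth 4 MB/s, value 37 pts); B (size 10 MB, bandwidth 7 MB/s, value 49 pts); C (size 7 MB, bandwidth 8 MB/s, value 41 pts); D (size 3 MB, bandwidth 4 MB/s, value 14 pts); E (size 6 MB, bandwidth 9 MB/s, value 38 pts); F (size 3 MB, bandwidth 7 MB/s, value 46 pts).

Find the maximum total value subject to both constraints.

Feasible sets respecting both limits:
- A+C+D+F: size 16, bandwidth 23, value 138
- A+D+E+F: size 15, bandwidth 24, value 135
- A+B+F: size 16, bandwidth 18, value 132
Best: 138 pts.

138 pts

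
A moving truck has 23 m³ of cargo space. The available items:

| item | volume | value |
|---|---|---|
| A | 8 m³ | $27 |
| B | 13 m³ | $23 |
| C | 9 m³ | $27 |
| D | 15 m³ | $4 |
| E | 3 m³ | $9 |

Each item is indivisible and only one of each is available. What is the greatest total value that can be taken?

This is a 0/1 knapsack; check combinations near the capacity.
- A+C+E: volume 8+9+3=20, value 27+27+9=63
- A+C: volume 8+9=17, value 27+27=54
- A+B: volume 8+13=21, value 27+23=50
- B+C: volume 13+9=22, value 23+27=50
Best: $63.

$63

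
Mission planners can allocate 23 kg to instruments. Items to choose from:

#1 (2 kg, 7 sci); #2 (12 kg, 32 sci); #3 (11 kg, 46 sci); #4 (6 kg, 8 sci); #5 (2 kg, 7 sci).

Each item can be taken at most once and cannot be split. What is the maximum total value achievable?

78 sci

Check high-value combinations within 23 kg:
- #2+#3: mass 12+11=23, value 32+46=78
- #1+#3+#4+#5: mass 2+11+6+2=21, value 7+46+8+7=68
- #1+#3+#4: mass 2+11+6=19, value 7+46+8=61
- #3+#4+#5: mass 11+6+2=19, value 46+8+7=61
- #1+#3+#5: mass 2+11+2=15, value 7+46+7=60
Best: 78 sci.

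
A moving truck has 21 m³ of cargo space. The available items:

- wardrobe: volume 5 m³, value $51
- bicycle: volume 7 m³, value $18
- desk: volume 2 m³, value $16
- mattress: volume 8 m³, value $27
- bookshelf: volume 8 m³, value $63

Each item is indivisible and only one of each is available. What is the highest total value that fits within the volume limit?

$141

Check high-value combinations within 21 m³:
- wardrobe+mattress+bookshelf: volume 5+8+8=21, value 51+27+63=141
- wardrobe+bicycle+bookshelf: volume 5+7+8=20, value 51+18+63=132
- wardrobe+desk+bookshelf: volume 5+2+8=15, value 51+16+63=130
- wardrobe+bookshelf: volume 5+8=13, value 51+63=114
- desk+mattress+bookshelf: volume 2+8+8=18, value 16+27+63=106
Best: $141.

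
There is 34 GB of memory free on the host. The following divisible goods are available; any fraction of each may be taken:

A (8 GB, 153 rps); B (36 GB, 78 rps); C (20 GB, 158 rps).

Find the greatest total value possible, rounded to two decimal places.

324.00

Take in order of value per unit:
- A (153/8 per unit): all 8 → value 153, running total 153.00
- C (158/20 per unit): all 20 → value 158, running total 311.00
- B (78/36 per unit): 6 of 36 → value 6×78/36 = 13.0000, running total 324.00
Total 324.00.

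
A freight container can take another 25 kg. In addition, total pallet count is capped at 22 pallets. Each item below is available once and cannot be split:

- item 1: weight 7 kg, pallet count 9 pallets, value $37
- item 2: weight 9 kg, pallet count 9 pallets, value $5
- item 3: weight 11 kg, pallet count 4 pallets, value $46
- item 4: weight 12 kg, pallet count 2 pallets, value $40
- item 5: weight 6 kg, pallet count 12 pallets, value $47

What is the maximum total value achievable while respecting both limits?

$93

Feasible sets respecting both limits:
- item 3+item 5: weight 17, pallet count 16, value 93
- item 4+item 5: weight 18, pallet count 14, value 87
- item 3+item 4: weight 23, pallet count 6, value 86
Best: $93.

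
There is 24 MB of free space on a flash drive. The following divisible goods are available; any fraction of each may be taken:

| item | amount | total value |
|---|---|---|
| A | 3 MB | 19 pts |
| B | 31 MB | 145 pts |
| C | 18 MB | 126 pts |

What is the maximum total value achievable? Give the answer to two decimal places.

159.03

Take in order of value per unit:
- C (126/18 per unit): all 18 → value 126, running total 126.00
- A (19/3 per unit): all 3 → value 19, running total 145.00
- B (145/31 per unit): 3 of 31 → value 3×145/31 = 14.0323, running total 159.03
Total 159.03.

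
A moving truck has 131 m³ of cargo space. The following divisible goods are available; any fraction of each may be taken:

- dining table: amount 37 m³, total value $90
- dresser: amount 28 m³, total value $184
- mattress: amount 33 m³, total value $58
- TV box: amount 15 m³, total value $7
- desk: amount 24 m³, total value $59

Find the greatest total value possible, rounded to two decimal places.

395.20

Take in order of value per unit:
- dresser (184/28 per unit): all 28 → value 184, running total 184.00
- desk (59/24 per unit): all 24 → value 59, running total 243.00
- dining table (90/37 per unit): all 37 → value 90, running total 333.00
- mattress (58/33 per unit): all 33 → value 58, running total 391.00
- TV box (7/15 per unit): 9 of 15 → value 9×7/15 = 4.2000, running total 395.20
Total 395.20.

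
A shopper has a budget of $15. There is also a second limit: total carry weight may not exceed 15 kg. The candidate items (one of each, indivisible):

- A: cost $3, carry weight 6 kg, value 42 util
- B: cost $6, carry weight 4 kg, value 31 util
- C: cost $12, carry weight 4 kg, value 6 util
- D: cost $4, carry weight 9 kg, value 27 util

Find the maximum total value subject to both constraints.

Feasible sets respecting both limits:
- A+B: cost 9, carry weight 10, value 73
- A+D: cost 7, carry weight 15, value 69
- B+D: cost 10, carry weight 13, value 58
Best: 73 util.

73 util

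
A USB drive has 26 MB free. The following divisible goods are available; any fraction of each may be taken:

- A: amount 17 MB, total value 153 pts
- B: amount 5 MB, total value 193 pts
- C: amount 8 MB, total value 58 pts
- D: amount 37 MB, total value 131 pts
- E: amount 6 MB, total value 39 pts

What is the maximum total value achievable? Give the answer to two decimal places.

Take in order of value per unit:
- B (193/5 per unit): all 5 → value 193, running total 193.00
- A (153/17 per unit): all 17 → value 153, running total 346.00
- C (58/8 per unit): 4 of 8 → value 4×58/8 = 29.0000, running total 375.00
Total 375.00.

375.00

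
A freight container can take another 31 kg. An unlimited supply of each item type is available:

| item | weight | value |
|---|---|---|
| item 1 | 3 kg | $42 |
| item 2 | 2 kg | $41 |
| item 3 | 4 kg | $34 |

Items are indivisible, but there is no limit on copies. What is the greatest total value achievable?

Best value-per-unit is item 2 at 41/2; filling with it alone gives 15×41 = 615.
Optimal mix: 1×item 1 + 14×item 2 → weight 31, value 616.

$616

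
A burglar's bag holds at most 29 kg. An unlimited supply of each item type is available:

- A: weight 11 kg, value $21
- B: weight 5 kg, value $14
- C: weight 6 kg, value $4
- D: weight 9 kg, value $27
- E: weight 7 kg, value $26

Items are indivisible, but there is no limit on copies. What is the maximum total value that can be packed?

$104

Best value-per-unit is E at 26/7, and filling with it alone uses weight 4×7=28. No mix of the others beats 4×26 = 104.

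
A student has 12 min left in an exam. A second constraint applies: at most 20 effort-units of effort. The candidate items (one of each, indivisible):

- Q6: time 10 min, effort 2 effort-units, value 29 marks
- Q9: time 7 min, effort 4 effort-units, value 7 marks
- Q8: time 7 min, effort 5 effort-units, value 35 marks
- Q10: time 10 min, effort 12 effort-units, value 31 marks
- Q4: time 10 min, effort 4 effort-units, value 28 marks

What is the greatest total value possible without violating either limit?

35 marks

Feasible sets respecting both limits:
- Q8: time 7, effort 5, value 35
- Q10: time 10, effort 12, value 31
- Q6: time 10, effort 2, value 29
Best: 35 marks.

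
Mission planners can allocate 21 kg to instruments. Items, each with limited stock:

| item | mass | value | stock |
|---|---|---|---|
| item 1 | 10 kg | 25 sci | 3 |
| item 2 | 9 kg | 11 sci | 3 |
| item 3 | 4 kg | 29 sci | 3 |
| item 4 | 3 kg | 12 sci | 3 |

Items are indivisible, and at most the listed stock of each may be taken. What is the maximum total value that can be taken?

Top feasible selections:
- 3×item 3 + 3×item 4: mass 21, value 123
- 3×item 3 + 2×item 4: mass 18, value 111
- 3×item 3 + 1×item 4: mass 15, value 99
Best: 123 sci.

123 sci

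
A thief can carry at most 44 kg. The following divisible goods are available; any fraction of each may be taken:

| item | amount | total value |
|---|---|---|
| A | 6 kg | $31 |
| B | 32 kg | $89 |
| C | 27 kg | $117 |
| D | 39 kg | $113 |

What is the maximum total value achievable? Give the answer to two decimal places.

179.87

Take in order of value per unit:
- A (31/6 per unit): all 6 → value 31, running total 31.00
- C (117/27 per unit): all 27 → value 117, running total 148.00
- D (113/39 per unit): 11 of 39 → value 11×113/39 = 31.8718, running total 179.87
Total 179.87.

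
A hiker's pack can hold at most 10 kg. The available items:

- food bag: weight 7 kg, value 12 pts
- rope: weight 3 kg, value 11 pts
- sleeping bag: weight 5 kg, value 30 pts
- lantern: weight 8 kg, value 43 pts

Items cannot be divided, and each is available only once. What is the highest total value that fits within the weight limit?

43 pts

Check high-value combinations within 10 kg:
- lantern: weight 8, value 43
- rope+sleeping bag: weight 3+5=8, value 11+30=41
- sleeping bag: weight 5, value 30
- food bag+rope: weight 7+3=10, value 12+11=23
- food bag: weight 7, value 12
Best: 43 pts.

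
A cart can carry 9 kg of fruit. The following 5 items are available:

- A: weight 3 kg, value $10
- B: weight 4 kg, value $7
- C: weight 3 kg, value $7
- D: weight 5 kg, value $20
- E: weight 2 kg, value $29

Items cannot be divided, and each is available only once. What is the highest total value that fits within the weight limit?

$49

Check high-value combinations within 9 kg:
- D+E: weight 5+2=7, value 20+29=49
- A+C+E: weight 3+3+2=8, value 10+7+29=46
- A+B+E: weight 3+4+2=9, value 10+7+29=46
- B+C+E: weight 4+3+2=9, value 7+7+29=43
- A+E: weight 3+2=5, value 10+29=39
Best: $49.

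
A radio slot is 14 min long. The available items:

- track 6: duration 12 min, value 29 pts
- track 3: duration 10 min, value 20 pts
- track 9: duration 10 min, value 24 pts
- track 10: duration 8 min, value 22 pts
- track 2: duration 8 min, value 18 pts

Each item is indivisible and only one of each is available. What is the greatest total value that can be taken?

Check high-value combinations within 14 min:
- track 6: duration 12, value 29
- track 9: duration 10, value 24
- track 10: duration 8, value 22
- track 3: duration 10, value 20
- track 2: duration 8, value 18
Best: 29 pts.

29 pts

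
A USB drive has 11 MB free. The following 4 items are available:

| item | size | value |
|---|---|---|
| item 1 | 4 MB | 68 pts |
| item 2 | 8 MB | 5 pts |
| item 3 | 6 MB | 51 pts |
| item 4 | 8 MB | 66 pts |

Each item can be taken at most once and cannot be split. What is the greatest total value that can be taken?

Check high-value combinations within 11 MB:
- item 1+item 3: size 4+6=10, value 68+51=119
- item 1: size 4, value 68
- item 4: size 8, value 66
Best: 119 pts.

119 pts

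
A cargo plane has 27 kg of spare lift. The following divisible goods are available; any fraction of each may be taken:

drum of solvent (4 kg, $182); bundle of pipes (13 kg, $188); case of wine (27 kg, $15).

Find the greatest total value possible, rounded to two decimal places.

375.56

Take in order of value per unit:
- drum of solvent (182/4 per unit): all 4 → value 182, running total 182.00
- bundle of pipes (188/13 per unit): all 13 → value 188, running total 370.00
- case of wine (15/27 per unit): 10 of 27 → value 10×15/27 = 5.5556, running total 375.56
Total 375.56.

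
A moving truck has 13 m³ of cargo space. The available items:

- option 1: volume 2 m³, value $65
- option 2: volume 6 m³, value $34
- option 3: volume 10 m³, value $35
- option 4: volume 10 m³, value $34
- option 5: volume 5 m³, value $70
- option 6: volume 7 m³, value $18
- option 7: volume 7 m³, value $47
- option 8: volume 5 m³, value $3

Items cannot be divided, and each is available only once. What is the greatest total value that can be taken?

$169

This is a 0/1 knapsack; check combinations near the capacity.
- option 1+option 2+option 5: volume 2+6+5=13, value 65+34+70=169
- option 1+option 5+option 8: volume 2+5+5=12, value 65+70+3=138
- option 1+option 5: volume 2+5=7, value 65+70=135
- option 5+option 7: volume 5+7=12, value 70+47=117
Best: $169.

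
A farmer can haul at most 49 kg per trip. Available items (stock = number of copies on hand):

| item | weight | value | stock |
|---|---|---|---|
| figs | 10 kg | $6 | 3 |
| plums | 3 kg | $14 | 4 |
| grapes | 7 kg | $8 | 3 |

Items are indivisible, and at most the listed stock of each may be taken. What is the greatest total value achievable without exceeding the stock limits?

$86

Best selections within weight 49 and stock limits:
- 1×figs + 4×plums + 3×grapes: weight 43, value 86
- 2×figs + 4×plums + 2×grapes: weight 46, value 84
- 3×figs + 4×plums + 1×grapes: weight 49, value 82
- 4×plums + 3×grapes: weight 33, value 80
Best: $86.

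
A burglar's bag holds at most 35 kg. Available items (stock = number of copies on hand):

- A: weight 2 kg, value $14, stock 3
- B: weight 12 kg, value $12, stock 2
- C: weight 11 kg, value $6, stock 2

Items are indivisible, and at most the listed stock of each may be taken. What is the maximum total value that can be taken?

Top feasible selections:
- 3×A + 2×B: weight 30, value 66
- 3×A + 1×B + 1×C: weight 29, value 60
- 3×A + 1×B: weight 18, value 54
- 3×A + 2×C: weight 28, value 54
Best: $66.

$66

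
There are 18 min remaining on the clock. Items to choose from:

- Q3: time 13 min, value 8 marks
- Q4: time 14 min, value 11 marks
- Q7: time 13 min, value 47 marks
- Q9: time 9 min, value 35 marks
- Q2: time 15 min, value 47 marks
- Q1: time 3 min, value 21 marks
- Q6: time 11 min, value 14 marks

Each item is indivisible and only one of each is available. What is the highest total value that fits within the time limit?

This is a 0/1 knapsack; check combinations near the capacity.
- Q7+Q1: time 13+3=16, value 47+21=68
- Q2+Q1: time 15+3=18, value 47+21=68
- Q9+Q1: time 9+3=12, value 35+21=56
- Q7: time 13, value 47
- Q2: time 15, value 47
Best: 68 marks.

68 marks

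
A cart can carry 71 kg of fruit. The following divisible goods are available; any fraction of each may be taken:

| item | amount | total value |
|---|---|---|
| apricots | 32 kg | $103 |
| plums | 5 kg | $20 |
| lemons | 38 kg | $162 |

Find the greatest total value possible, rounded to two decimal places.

272.13

Take in order of value per unit:
- lemons (162/38 per unit): all 38 → value 162, running total 162.00
- plums (20/5 per unit): all 5 → value 20, running total 182.00
- apricots (103/32 per unit): 28 of 32 → value 28×103/32 = 90.1250, running total 272.13
Total 272.13.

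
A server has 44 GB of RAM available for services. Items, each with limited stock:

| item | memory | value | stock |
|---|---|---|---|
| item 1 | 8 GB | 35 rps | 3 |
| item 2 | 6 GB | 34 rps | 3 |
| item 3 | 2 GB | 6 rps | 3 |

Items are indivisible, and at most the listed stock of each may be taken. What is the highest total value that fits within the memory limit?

Top feasible selections:
- 3×item 1 + 3×item 2 + 1×item 3: memory 44, value 213
- 3×item 1 + 3×item 2: memory 42, value 207
Best: 213 rps.

213 rps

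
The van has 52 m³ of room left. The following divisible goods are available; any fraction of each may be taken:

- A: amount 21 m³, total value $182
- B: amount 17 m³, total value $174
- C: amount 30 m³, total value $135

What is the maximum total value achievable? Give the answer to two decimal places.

419.00

Take in order of value per unit:
- B (174/17 per unit): all 17 → value 174, running total 174.00
- A (182/21 per unit): all 21 → value 182, running total 356.00
- C (135/30 per unit): 14 of 30 → value 14×135/30 = 63.0000, running total 419.00
Total 419.00.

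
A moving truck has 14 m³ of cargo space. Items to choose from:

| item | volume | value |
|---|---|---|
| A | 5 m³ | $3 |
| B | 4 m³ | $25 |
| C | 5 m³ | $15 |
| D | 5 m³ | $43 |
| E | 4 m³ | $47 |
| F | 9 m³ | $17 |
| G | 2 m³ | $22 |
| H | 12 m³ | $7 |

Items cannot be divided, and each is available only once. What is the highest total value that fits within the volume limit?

Check high-value combinations within 14 m³:
- B+D+E: volume 4+5+4=13, value 25+43+47=115
- D+E+G: volume 5+4+2=11, value 43+47+22=112
- C+D+E: volume 5+5+4=14, value 15+43+47=105
- B+E+G: volume 4+4+2=10, value 25+47+22=94
- A+D+E: volume 5+5+4=14, value 3+43+47=93
Best: $115.

$115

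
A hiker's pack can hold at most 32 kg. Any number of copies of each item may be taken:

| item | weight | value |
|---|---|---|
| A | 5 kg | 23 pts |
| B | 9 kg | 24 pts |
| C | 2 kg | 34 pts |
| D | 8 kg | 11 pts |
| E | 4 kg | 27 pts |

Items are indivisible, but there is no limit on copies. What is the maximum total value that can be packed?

544 pts

Best value-per-unit is C at 34/2, and filling with it alone uses weight 16×2=32. No mix of the others beats 16×34 = 544.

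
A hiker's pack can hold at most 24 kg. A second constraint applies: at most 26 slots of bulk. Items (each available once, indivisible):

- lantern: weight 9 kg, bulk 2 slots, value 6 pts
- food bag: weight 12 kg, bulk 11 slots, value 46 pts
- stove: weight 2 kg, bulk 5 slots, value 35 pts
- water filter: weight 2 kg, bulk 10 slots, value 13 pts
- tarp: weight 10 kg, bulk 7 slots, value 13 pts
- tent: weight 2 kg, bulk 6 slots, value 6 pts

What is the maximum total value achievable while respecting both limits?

94 pts

Feasible sets respecting both limits:
- food bag+stove+water filter: weight 16, bulk 26, value 94
- food bag+stove+tarp: weight 24, bulk 23, value 94
- lantern+food bag+stove: weight 23, bulk 18, value 87
- food bag+stove+tent: weight 16, bulk 22, value 87
Best: 94 pts.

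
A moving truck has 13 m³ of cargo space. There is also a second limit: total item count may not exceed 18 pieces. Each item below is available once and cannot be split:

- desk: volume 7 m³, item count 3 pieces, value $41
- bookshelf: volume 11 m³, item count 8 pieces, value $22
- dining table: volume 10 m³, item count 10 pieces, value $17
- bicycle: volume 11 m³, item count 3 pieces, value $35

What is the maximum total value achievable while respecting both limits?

Feasible sets respecting both limits:
- desk: volume 7, item count 3, value 41
- bicycle: volume 11, item count 3, value 35
- bookshelf: volume 11, item count 8, value 22
Best: $41.

$41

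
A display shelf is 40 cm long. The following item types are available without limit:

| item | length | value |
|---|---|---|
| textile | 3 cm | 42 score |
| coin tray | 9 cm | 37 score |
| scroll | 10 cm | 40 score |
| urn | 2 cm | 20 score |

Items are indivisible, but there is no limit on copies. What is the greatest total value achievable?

546 score

Best value-per-unit is textile at 42/3, and filling with it alone uses length 13×3=39. No mix of the others beats 13×42 = 546.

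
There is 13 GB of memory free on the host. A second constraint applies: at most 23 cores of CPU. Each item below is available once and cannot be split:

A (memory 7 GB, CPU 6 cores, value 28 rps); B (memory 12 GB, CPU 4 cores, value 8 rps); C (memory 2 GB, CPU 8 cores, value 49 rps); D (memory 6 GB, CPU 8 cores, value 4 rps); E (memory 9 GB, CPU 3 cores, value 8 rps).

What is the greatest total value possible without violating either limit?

77 rps

Feasible sets respecting both limits:
- A+C: memory 9, CPU 14, value 77
- C+E: memory 11, CPU 11, value 57
- C+D: memory 8, CPU 16, value 53
- C: memory 2, CPU 8, value 49
Best: 77 rps.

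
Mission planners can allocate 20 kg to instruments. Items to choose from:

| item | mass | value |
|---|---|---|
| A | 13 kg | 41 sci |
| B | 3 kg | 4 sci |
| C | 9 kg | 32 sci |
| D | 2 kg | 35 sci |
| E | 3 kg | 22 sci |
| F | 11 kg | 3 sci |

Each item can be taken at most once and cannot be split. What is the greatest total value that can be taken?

98 sci

This is a 0/1 knapsack; check combinations near the capacity.
- A+D+E: mass 13+2+3=18, value 41+35+22=98
- B+C+D+E: mass 3+9+2+3=17, value 4+32+35+22=93
- C+D+E: mass 9+2+3=14, value 32+35+22=89
- A+B+D: mass 13+3+2=18, value 41+4+35=80
- A+D: mass 13+2=15, value 41+35=76
Best: 98 sci.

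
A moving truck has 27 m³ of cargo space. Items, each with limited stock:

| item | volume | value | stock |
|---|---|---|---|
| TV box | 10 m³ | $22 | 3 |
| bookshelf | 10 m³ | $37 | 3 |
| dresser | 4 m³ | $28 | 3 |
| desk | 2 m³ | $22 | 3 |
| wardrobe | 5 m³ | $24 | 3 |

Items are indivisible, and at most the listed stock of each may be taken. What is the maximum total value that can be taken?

Best selections within volume 27 and stock limits:
- 3×dresser + 2×desk + 2×wardrobe: volume 26, value 176
- 3×dresser + 3×desk + 1×wardrobe: volume 23, value 174
Best: $176.

$176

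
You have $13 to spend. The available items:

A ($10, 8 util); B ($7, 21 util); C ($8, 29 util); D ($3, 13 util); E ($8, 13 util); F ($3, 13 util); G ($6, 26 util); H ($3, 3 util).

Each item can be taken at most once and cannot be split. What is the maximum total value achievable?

Check high-value combinations within $13:
- D+F+G: cost 3+3+6=12, value 13+13+26=52
- B+D+F: cost 7+3+3=13, value 21+13+13=47
- B+G: cost 7+6=13, value 21+26=47
- C+D: cost 8+3=11, value 29+13=42
Best: 52 util.

52 util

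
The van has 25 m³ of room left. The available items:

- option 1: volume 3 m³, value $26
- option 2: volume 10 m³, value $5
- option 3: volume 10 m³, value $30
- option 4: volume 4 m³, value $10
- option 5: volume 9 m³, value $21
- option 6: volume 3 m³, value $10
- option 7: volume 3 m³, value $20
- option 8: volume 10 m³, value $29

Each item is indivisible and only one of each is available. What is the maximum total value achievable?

$97

Check high-value combinations within 25 m³:
- option 1+option 3+option 5+option 7: volume 3+10+9+3=25, value 26+30+21+20=97
- option 1+option 3+option 4+option 6+option 7: volume 3+10+4+3+3=23, value 26+30+10+10+20=96
- option 1+option 5+option 7+option 8: volume 3+9+3+10=25, value 26+21+20+29=96
- option 1+option 4+option 6+option 7+option 8: volume 3+4+3+3+10=23, value 26+10+10+20+29=95
Best: $97.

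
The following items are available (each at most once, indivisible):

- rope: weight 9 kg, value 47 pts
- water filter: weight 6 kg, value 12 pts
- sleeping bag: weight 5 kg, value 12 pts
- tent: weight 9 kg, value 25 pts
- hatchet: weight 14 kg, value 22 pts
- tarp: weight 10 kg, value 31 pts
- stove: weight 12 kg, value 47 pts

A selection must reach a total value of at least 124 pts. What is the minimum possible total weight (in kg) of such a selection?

31

Subsets with value ≥ 124, sorted by total weight:
- rope+tarp+stove: weight 31, value 125
- rope+sleeping bag+tent+stove: weight 35, value 131
- rope+sleeping bag+tarp+stove: weight 36, value 137
- rope+water filter+tent+stove: weight 36, value 131
Minimum weight: 31 kg.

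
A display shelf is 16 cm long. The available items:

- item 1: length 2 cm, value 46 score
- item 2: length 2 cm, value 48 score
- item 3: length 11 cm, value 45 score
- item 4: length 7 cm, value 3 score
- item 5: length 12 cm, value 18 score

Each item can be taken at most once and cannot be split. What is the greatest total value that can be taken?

139 score

Check high-value combinations within 16 cm:
- item 1+item 2+item 3: length 2+2+11=15, value 46+48+45=139
- item 1+item 2+item 5: length 2+2+12=16, value 46+48+18=112
- item 1+item 2+item 4: length 2+2+7=11, value 46+48+3=97
- item 1+item 2: length 2+2=4, value 46+48=94
- item 2+item 3: length 2+11=13, value 48+45=93
Best: 139 score.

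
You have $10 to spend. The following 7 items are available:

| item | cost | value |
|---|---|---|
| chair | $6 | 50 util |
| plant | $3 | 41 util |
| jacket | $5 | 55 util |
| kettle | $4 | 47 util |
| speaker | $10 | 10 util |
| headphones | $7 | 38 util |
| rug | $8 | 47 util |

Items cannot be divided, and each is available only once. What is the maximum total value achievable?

102 util

Check high-value combinations within $10:
- jacket+kettle: cost 5+4=9, value 55+47=102
- chair+kettle: cost 6+4=10, value 50+47=97
- plant+jacket: cost 3+5=8, value 41+55=96
- chair+plant: cost 6+3=9, value 50+41=91
Best: 102 util.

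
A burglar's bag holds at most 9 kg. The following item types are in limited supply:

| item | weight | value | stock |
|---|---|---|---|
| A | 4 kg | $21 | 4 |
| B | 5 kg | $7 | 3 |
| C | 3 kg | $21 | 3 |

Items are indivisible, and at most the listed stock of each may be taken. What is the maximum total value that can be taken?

$63

Best selections within weight 9 and stock limits:
- 3×C: weight 9, value 63
- 2×C: weight 6, value 42
Best: $63.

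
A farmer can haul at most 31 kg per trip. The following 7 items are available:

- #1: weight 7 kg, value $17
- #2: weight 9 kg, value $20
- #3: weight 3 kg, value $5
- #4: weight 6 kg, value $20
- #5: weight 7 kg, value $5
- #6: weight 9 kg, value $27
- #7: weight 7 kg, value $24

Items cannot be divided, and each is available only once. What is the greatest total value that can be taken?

This is a 0/1 knapsack; check combinations near the capacity.
- #2+#4+#6+#7: weight 9+6+9+7=31, value 20+20+27+24=91
- #1+#4+#6+#7: weight 7+6+9+7=29, value 17+20+27+24=88
- #1+#2+#4+#6: weight 7+9+6+9=31, value 17+20+20+27=84
- #1+#2+#4+#7: weight 7+9+6+7=29, value 17+20+20+24=81
- #3+#4+#6+#7: weight 3+6+9+7=25, value 5+20+27+24=76
Best: $91.

$91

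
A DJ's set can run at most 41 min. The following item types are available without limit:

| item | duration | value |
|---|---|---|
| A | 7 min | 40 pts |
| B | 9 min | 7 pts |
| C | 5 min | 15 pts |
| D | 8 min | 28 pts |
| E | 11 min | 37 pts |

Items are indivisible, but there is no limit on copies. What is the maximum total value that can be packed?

215 pts

Best value-per-unit is A at 40/7; filling with it alone gives 5×40 = 200.
Optimal mix: 5×A + 1×C → duration 40, value 215.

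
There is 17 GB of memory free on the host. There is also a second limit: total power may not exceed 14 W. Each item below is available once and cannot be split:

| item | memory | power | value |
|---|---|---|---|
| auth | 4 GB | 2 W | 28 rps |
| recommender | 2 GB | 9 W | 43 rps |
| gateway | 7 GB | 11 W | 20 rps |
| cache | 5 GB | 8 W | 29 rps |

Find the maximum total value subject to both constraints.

71 rps

Feasible sets respecting both limits:
- auth+recommender: memory 6, power 11, value 71
- auth+cache: memory 9, power 10, value 57
- auth+gateway: memory 11, power 13, value 48
- recommender: memory 2, power 9, value 43
Best: 71 rps.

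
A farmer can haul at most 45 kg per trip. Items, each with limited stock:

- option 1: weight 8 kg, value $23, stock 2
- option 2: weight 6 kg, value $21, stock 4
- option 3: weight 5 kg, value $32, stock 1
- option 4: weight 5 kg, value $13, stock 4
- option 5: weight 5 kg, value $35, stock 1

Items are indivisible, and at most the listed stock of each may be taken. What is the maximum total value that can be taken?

Best selections within weight 45 and stock limits:
- 4×option 2 + 1×option 3 + 2×option 4 + 1×option 5: weight 44, value 177
- 2×option 1 + 3×option 2 + 1×option 3 + 1×option 5: weight 44, value 176
Best: $177.

$177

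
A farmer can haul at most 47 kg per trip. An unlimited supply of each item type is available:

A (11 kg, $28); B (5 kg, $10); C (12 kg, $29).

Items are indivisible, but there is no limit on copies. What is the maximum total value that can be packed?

Best value-per-unit is A at 28/11; filling with it alone gives 4×28 = 112.
Optimal mix: 1×A + 3×C → weight 47, value 115.

$115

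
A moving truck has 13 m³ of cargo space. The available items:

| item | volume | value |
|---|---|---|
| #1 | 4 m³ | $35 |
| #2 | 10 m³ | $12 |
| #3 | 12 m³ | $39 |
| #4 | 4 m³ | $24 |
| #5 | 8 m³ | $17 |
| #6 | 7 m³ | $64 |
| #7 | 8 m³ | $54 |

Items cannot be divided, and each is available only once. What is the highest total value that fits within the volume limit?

Check high-value combinations within 13 m³:
- #1+#6: volume 4+7=11, value 35+64=99
- #1+#7: volume 4+8=12, value 35+54=89
- #4+#6: volume 4+7=11, value 24+64=88
- #4+#7: volume 4+8=12, value 24+54=78
Best: $99.

$99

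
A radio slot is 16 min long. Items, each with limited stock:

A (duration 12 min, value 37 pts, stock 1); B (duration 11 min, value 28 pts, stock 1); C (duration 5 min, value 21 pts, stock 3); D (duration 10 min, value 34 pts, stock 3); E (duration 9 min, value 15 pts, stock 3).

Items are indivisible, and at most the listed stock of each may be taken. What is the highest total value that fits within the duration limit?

Top feasible selections:
- 3×C: duration 15, value 63
- 1×C + 1×D: duration 15, value 55
Best: 63 pts.

63 pts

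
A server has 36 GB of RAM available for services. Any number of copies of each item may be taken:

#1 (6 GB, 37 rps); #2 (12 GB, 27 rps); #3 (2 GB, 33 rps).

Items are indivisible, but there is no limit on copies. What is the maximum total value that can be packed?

Best value-per-unit is #3 at 33/2, and filling with it alone uses memory 18×2=36. No mix of the others beats 18×33 = 594.

594 rps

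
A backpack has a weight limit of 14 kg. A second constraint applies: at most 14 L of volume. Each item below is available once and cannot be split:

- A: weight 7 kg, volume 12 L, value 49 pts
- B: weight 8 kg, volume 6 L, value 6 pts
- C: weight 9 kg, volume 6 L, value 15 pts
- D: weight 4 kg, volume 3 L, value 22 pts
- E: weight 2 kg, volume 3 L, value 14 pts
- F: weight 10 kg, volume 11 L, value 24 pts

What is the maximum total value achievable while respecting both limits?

49 pts

Feasible sets respecting both limits:
- A: weight 7, volume 12, value 49
- D+F: weight 14, volume 14, value 46
- B+D+E: weight 14, volume 12, value 42
Best: 49 pts.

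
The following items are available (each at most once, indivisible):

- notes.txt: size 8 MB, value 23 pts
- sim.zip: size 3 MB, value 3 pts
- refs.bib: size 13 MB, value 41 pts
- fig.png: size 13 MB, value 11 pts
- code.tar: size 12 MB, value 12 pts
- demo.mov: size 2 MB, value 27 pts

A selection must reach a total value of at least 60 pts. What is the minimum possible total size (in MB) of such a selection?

Subsets with value ≥ 60, sorted by total size:
- refs.bib+demo.mov: size 15, value 68
- sim.zip+refs.bib+demo.mov: size 18, value 71
Minimum size: 15 MB.

15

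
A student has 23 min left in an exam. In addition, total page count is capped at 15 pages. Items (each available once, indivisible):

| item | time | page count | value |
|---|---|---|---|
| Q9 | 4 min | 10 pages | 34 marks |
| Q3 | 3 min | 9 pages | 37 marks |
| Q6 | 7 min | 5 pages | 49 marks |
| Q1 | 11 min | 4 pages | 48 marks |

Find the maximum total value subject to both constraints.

97 marks

Feasible sets respecting both limits:
- Q6+Q1: time 18, page count 9, value 97
- Q3+Q6: time 10, page count 14, value 86
- Q3+Q1: time 14, page count 13, value 85
- Q9+Q6: time 11, page count 15, value 83
Best: 97 marks.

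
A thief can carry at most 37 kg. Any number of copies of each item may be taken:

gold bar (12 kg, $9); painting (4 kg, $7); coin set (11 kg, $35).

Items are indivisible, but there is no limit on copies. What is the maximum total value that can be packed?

$112

Best value-per-unit is coin set at 35/11; filling with it alone gives 3×35 = 105.
Optimal mix: 1×painting + 3×coin set → weight 37, value 112.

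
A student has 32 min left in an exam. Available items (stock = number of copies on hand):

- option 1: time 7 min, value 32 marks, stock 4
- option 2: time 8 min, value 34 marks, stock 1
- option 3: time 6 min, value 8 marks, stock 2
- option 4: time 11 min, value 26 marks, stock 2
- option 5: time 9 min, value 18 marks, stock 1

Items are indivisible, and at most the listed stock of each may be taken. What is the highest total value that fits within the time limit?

130 marks

Top feasible selections:
- 3×option 1 + 1×option 2: time 29, value 130
- 4×option 1: time 28, value 128
- 3×option 1 + 1×option 4: time 32, value 122
- 2×option 1 + 1×option 2 + 1×option 5: time 31, value 116
Best: 130 marks.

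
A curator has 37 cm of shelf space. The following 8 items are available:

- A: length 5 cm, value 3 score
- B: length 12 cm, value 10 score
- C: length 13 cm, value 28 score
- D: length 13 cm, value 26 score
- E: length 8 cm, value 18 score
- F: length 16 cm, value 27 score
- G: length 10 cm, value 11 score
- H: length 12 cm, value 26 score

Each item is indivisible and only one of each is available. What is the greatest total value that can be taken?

73 score

Check high-value combinations within 37 cm:
- C+E+F: length 13+8+16=37, value 28+18+27=73
- C+E+H: length 13+8+12=33, value 28+18+26=72
- C+D+E: length 13+13+8=34, value 28+26+18=72
Best: 73 score.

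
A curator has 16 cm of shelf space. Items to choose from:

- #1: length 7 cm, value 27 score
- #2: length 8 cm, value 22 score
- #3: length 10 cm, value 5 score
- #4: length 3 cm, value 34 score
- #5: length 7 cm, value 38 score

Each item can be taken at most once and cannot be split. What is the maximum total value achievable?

Check high-value combinations within 16 cm:
- #4+#5: length 3+7=10, value 34+38=72
- #1+#5: length 7+7=14, value 27+38=65
- #1+#4: length 7+3=10, value 27+34=61
Best: 72 score.

72 score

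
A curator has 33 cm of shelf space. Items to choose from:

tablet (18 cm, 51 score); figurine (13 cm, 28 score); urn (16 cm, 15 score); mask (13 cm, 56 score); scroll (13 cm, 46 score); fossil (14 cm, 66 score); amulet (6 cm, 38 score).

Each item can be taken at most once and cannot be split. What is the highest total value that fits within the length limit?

160 score

Check high-value combinations within 33 cm:
- mask+fossil+amulet: length 13+14+6=33, value 56+66+38=160
- scroll+fossil+amulet: length 13+14+6=33, value 46+66+38=150
- mask+scroll+amulet: length 13+13+6=32, value 56+46+38=140
- figurine+fossil+amulet: length 13+14+6=33, value 28+66+38=132
- mask+fossil: length 13+14=27, value 56+66=122
Best: 160 score.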